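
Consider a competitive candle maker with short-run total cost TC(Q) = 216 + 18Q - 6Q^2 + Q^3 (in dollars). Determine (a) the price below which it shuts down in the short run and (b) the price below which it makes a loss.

Shutdown price = $9; break-even price = $54

Shutdown price = min AVC. AVC = 18 - 6Q + Q^2, with vertex at Q = 3 and minimum $9.
ATC = 216/Q + 18 - 6Q + Q^2. Setting dATC/dQ = −216/Q^2 − 6 + 2Q = 0 gives Q = 6 (since 2·6^3 − 6·6^2 = 216).
min ATC = 216/6 + 18 − 6·6 + 6^2 = $54. That is the break-even price.
Between these two prices the firm operates at a loss; above $54 it earns a profit.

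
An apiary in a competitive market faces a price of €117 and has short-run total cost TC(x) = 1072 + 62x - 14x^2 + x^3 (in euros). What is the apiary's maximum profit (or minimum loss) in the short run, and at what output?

Profit = -€104 at x = 11

AVC = 62 - 14x + x^2; min AVC = €13 at x = 7. Since P = €117 ≥ min AVC, the firm produces.
MC = 62 - 28x + 3x^2. Setting P = MC and taking the root on the rising branch gives x* = 11.
TR = 117·11 = 1287. TC = 1072 + 319 = 1391. Profit = 1287 − 1391 = -€104.
Shutting down would mean losing the fixed cost of €1072, so operating at a loss of €104 is better by €968.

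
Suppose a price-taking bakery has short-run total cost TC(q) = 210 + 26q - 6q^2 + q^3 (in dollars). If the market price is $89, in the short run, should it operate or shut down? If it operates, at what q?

Strip out fixed cost: VC = 26q - 6q^2 + q^3. Then AVC = 26 - 6q + q^2 and MC = 26 - 12q + 3q^2.
The AVC parabola has its vertex at q = 6/2 = 3, where AVC = 26 - 6·3 + 3^2 = $17.
P = $89 exceeds min AVC = $17, so the firm stays open.
Set P = MC: 89 = 26 - 12q + 3q^2 → -63 - 12q + 3q^2 = 0. The roots are q = -3 and q = 7; the profit-maximizing output is on the rising part of MC, so q* = 7.
Check: AVC at q = 7 is $33 ≤ P, so revenue covers variable cost.
Profit = P·q − TC = 89·7 − 441 = $182.

Produce at q = 7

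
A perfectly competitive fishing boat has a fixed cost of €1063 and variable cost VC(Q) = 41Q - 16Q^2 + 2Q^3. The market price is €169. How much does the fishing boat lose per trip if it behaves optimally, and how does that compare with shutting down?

Profit = -€39 at Q = 8

AVC = 41 - 16Q + 2Q^2; min AVC = €9 at Q = 4. Since P = €169 ≥ min AVC, the firm produces.
MC = 41 - 32Q + 6Q^2. Setting P = MC and taking the root on the rising branch gives Q* = 8.
TR = 169·8 = 1352. TC = 1063 + 328 = 1391. Profit = 1352 − 1391 = -€39.
By producing, the firm covers all variable cost plus €1024 of fixed cost; shutting down would lose the full €1063.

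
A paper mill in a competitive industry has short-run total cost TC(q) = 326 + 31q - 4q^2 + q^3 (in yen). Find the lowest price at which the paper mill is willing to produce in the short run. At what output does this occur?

¥27 per unit, at q = 2

Short-run supply begins at min AVC. From VC = 31q - 4q^2 + q^3, AVC = 31 - 4q + q^2.
dAVC/dq = -4 + 2q = 0 gives q = 2. min AVC = 31 - 4·2 + 2^2 = 27.
For P < ¥27 the firm produces nothing.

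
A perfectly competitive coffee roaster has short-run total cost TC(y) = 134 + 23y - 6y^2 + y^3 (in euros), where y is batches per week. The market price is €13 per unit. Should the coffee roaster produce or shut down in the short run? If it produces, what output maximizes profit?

From TC, MC = TC'(y) = 23 - 12y + 3y^2 and AVC = VC/y = 23 - 6y + y^2.
The AVC parabola has its vertex at y = 6/2 = 3, where AVC = 23 - 6·3 + 3^2 = €14.
Since P = €13 < min AVC = €14, price fails to cover variable cost at any output.
Best response: produce nothing and absorb the €134 fixed cost.

Shut down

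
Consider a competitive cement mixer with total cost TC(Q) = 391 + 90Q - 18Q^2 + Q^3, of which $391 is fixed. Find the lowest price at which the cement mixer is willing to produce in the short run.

The firm shuts down when price falls below the minimum of average variable cost. AVC = VC/Q = 90 - 18Q + Q^2.
dAVC/dQ = -18 + 2Q = 0 gives Q = 9. min AVC = 90 - 18·9 + 9^2 = 9.
So the shutdown price is $9.

$9 per unit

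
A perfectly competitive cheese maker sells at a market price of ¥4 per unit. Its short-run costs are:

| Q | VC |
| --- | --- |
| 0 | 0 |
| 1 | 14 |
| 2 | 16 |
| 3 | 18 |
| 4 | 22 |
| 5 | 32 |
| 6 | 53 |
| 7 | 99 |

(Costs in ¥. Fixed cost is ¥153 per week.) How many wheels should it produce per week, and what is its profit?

Tabulate TR − TC: Q=0: -153; Q=1: -163; Q=2: -161; Q=3: -159; Q=4: -159; Q=5: -165; Q=6: -182; Q=7: -224.
Profit is highest at Q = 0. Equivalently, the lowest AVC in the table is 22/4 ≈ ¥5.50 at Q = 4, and P = ¥4 falls below it — price never covers variable cost, so the firm shuts down and loses only its fixed cost.

Q = 0 (shut down); profit = -¥153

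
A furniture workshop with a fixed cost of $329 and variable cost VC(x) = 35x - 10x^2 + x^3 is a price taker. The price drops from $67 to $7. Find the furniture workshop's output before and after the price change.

Output falls from 8 to 0 (the firm shuts down)

AVC = 35 - 10x + x^2, minimized at x = 5 where min AVC = $10. MC = 35 - 20x + 3x^2.
At P = $67 ≥ min AVC, set P = MC on the rising branch: x = 8.
At P = $7 < min AVC = $10, price no longer covers variable cost at any output, so the firm shuts down: x = 0.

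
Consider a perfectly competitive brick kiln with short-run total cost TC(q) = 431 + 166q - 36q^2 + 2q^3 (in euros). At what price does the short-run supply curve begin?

The firm shuts down when price falls below the minimum of average variable cost. AVC = VC/q = 166 - 36q + 2q^2.
At the minimum of AVC, MC = AVC. MC = 166 - 72q + 6q^2; setting MC = AVC gives 4q^2 - 36q = 0, so q = 9. min AVC = 4.
The firm shuts down for any P below €4.

€4 per unit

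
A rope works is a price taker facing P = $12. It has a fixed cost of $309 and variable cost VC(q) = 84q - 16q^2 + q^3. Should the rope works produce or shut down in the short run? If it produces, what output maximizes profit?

Variable cost is VC = 84q - 16q^2 + q^3, so AVC = VC/q = 84 - 16q + q^2 and MC = dTC/dq = 84 - 32q + 3q^2.
AVC hits its minimum where MC = AVC, at q = 8, giving min AVC = 84 - 16·8 + 8^2 = $20.
Since P = $12 < min AVC = $20, price fails to cover variable cost at any output.
Shutting down limits the loss to fixed cost, $309.

Shut down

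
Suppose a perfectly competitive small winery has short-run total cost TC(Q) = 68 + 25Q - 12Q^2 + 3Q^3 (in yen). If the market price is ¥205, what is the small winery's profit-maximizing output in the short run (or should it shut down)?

Produce at Q = 6

Variable cost is VC = 25Q - 12Q^2 + 3Q^3, so AVC = VC/Q = 25 - 12Q + 3Q^2 and MC = dTC/dQ = 25 - 24Q + 9Q^2.
AVC hits its minimum where MC = AVC, at Q = 2, giving min AVC = 25 - 12·2 + 3·2^2 = ¥13.
Since P = ¥205 ≥ min AVC = ¥13, price covers variable cost and the firm should produce.
P = MC gives -180 - 24Q + 9Q^2 = 0, with roots -10/3 and 6. Take the larger (rising MC): Q* = 6.
Check: AVC at Q = 6 is ¥61 ≤ P, so revenue covers variable cost.
Profit = P·Q − TC = 205·6 − 434 = ¥796.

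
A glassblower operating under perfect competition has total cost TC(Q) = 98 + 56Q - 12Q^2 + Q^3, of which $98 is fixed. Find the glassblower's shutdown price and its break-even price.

Shutdown price = min AVC. AVC = 56 - 12Q + Q^2, with vertex at Q = 6 and minimum $20.
ATC = 98/Q + 56 - 12Q + Q^2. Setting dATC/dQ = −98/Q^2 − 12 + 2Q = 0 gives Q = 7 (since 2·7^3 − 12·7^2 = 98).
min ATC = 98/7 + 56 − 12·7 + 7^2 = $35. That is the break-even price.
Between these two prices the firm operates at a loss; above $35 it earns a profit.

Shutdown price = $20; break-even price = $35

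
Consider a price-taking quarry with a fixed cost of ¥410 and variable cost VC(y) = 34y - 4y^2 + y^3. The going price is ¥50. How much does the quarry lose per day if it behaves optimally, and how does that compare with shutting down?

AVC = 34 - 4y + y^2 has its minimum ¥30 at y = 2; price ¥50 clears that bar, so the firm operates.
MC = 34 - 8y + 3y^2. Setting P = MC and taking the root on the rising branch gives y* = 4.
TR = 50·4 = 200. TC = 410 + 136 = 546. Profit = 200 − 546 = -¥346.
By producing, the firm covers all variable cost plus ¥64 of fixed cost; shutting down would lose the full ¥410.

Profit = -¥346 at y = 4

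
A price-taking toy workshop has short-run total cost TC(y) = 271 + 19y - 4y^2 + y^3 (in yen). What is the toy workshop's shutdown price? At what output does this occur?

Short-run supply begins at min AVC. From VC = 19y - 4y^2 + y^3, AVC = 19 - 4y + y^2.
dAVC/dy = -4 + 2y = 0 gives y = 2. min AVC = 19 - 4·2 + 2^2 = 15.
For P < ¥15 the firm produces nothing.

¥15 per unit, at y = 2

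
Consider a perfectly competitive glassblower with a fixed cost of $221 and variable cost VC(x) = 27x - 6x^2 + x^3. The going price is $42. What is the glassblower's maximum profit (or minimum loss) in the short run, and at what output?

AVC = 27 - 6x + x^2 has its minimum $18 at x = 3; price $42 clears that bar, so the firm operates.
With MC = 27 - 12x + 3x^2, P = MC on the upward-sloping part at x* = 5.
TR = 42·5 = 210. TC = 221 + 110 = 331. Profit = 210 − 331 = -$121.
Shutting down would mean losing the fixed cost of $221, so operating at a loss of $121 is better by $100.

Profit = -$121 at x = 5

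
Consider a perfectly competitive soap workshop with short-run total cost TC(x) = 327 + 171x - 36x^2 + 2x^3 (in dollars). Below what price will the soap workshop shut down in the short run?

The shutdown price is the minimum of AVC. VC = 171x - 36x^2 + 2x^3, so AVC = 171 - 36x + 2x^2.
At the minimum of AVC, MC = AVC. MC = 171 - 72x + 6x^2; setting MC = AVC gives 4x^2 - 36x = 0, so x = 9. min AVC = 9.
So the shutdown price is $9.

$9 per unit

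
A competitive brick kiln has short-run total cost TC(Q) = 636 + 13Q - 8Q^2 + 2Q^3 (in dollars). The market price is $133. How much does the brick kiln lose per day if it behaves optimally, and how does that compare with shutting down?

Profit = -$60 at Q = 6

AVC = 13 - 8Q + 2Q^2 has its minimum $5 at Q = 2; price $133 clears that bar, so the firm operates.
With MC = 13 - 16Q + 6Q^2, P = MC on the upward-sloping part at Q* = 6.
TR = 133·6 = 798. TC = 636 + 222 = 858. Profit = 798 − 858 = -$60.
By producing, the firm covers all variable cost plus $576 of fixed cost; shutting down would lose the full $636.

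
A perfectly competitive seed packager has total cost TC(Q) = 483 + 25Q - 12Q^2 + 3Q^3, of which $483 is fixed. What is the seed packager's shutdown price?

$13 per unit

The firm shuts down when price falls below the minimum of average variable cost. AVC = VC/Q = 25 - 12Q + 3Q^2.
dAVC/dQ = -12 + 6Q = 0 gives Q = 2. min AVC = 25 - 12·2 + 3·2^2 = 13.
For P < $13 the firm produces nothing.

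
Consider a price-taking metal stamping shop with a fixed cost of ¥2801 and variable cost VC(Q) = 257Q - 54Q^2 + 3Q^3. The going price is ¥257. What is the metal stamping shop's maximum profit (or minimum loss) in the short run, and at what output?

Profit = -¥209 at Q = 12

AVC = 257 - 54Q + 3Q^2; min AVC = ¥14 at Q = 9. Since P = ¥257 ≥ min AVC, the firm produces.
With MC = 257 - 108Q + 9Q^2, P = MC on the upward-sloping part at Q* = 12.
TR = 257·12 = 3084. TC = 2801 + 492 = 3293. Profit = 3084 − 3293 = -¥209.
By producing, the firm covers all variable cost plus ¥2592 of fixed cost; shutting down would lose the full ¥2801.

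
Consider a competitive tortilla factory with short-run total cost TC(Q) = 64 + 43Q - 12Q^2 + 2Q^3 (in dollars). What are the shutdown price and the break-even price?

Shutdown price = min AVC. AVC = 43 - 12Q + 2Q^2, with vertex at Q = 3 and minimum $25.
ATC = 64/Q + 43 - 12Q + 2Q^2. Setting dATC/dQ = −64/Q^2 − 12 + 4Q = 0 gives Q = 4 (since 4·4^3 − 12·4^2 = 64).
min ATC = 64/4 + 43 − 12·4 + 2·4^2 = $43. That is the break-even price.
For $25 ≤ P < $43 the firm produces at a loss; below $25 it shuts down.

Shutdown price = $25; break-even price = $43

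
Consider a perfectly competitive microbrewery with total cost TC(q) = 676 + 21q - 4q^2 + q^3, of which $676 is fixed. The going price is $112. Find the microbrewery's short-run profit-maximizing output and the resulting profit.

Profit = -$186 at q = 7

AVC = 21 - 4q + q^2 has its minimum $17 at q = 2; price $112 clears that bar, so the firm operates.
MC = 21 - 8q + 3q^2. Setting P = MC and taking the root on the rising branch gives q* = 7.
TR = 112·7 = 784. TC = 676 + 294 = 970. Profit = 784 − 970 = -$186.
That loss of $186 beats the $676 the firm would lose by shutting down; producing recovers $490 of fixed cost.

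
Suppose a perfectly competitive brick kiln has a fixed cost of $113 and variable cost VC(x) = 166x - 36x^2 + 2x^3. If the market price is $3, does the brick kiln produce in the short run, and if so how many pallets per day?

From TC, MC = TC'(x) = 166 - 72x + 6x^2 and AVC = VC/x = 166 - 36x + 2x^2.
AVC is minimized where dAVC/dx = -36 + 4x = 0, at x = 9; min AVC = 166 - 36·9 + 2·9^2 = $4.
P = $3 lies below min AVC = $4; no output level covers variable cost.
Shutting down limits the loss to fixed cost, $113.

Shut down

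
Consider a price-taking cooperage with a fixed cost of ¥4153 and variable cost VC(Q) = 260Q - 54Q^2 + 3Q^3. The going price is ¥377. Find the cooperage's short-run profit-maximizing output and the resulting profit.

Profit = -¥97 at Q = 13

AVC = 260 - 54Q + 3Q^2; min AVC = ¥17 at Q = 9. Since P = ¥377 ≥ min AVC, the firm produces.
MC = 260 - 108Q + 9Q^2. Setting P = MC and taking the root on the rising branch gives Q* = 13.
TR = 377·13 = 4901. TC = 4153 + 845 = 4998. Profit = 4901 − 4998 = -¥97.
By producing, the firm covers all variable cost plus ¥4056 of fixed cost; shutting down would lose the full ¥4153.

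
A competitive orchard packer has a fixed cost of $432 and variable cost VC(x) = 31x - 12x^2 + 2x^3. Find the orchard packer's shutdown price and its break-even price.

Shutdown price = $13; break-even price = $103

AVC = 31 - 12x + 2x^2; minimized at x = 3, giving min AVC = $13. That is the shutdown price.
ATC = 432/x + 31 - 12x + 2x^2. Setting dATC/dx = −432/x^2 − 12 + 4x = 0 gives x = 6 (since 4·6^3 − 12·6^2 = 432).
min ATC = 432/6 + 31 − 12·6 + 2·6^2 = $103. That is the break-even price.
For $13 ≤ P < $103 the firm produces at a loss; below $13 it shuts down.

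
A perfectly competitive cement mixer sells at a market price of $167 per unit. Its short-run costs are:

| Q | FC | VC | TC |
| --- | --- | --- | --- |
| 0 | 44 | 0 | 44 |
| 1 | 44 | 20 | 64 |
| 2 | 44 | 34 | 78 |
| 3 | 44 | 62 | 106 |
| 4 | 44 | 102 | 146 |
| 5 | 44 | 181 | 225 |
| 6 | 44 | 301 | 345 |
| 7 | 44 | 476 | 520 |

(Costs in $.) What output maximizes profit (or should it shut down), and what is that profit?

Q = 6; profit = $657

Profit at each row (π = 167Q − TC): Q=0: -44; Q=1: 103; Q=2: 256; Q=3: 395; Q=4: 522; Q=5: 610; Q=6: 657; Q=7: 649.
Profit is maximized at Q = 6. AVC there is 301/6 = $50.17 ≤ P, so producing beats shutting down (which would give -$44).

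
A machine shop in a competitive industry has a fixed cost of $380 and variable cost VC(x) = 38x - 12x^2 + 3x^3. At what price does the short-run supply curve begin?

Short-run supply begins at min AVC. From VC = 38x - 12x^2 + 3x^3, AVC = 38 - 12x + 3x^2.
dAVC/dx = -12 + 6x = 0 gives x = 2. min AVC = 38 - 12·2 + 3·2^2 = 26.
So the shutdown price is $26.

$26 per unit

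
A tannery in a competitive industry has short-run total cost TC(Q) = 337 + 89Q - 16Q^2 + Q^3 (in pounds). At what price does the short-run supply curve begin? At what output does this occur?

£25 per unit, at Q = 8

Short-run supply begins at min AVC. From VC = 89Q - 16Q^2 + Q^3, AVC = 89 - 16Q + Q^2.
At the minimum of AVC, MC = AVC. MC = 89 - 32Q + 3Q^2; setting MC = AVC gives 2Q^2 - 16Q = 0, so Q = 8. min AVC = 25.
The firm shuts down for any P below £25.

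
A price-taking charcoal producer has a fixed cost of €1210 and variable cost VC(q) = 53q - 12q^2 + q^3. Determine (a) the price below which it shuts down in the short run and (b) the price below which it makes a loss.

Shutdown price = €17; break-even price = €152

AVC = 53 - 12q + q^2; minimized at q = 6, giving min AVC = €17. That is the shutdown price.
ATC = 1210/q + 53 - 12q + q^2. Setting dATC/dq = −1210/q^2 − 12 + 2q = 0 gives q = 11 (since 2·11^3 − 12·11^2 = 1210).
min ATC = 1210/11 + 53 − 12·11 + 11^2 = €152. That is the break-even price.
For €17 ≤ P < €152 the firm produces at a loss; below €17 it shuts down.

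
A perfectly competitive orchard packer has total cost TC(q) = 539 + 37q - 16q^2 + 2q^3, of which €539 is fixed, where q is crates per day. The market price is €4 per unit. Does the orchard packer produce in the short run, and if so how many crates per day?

From TC, MC = TC'(q) = 37 - 32q + 6q^2 and AVC = VC/q = 37 - 16q + 2q^2.
The AVC parabola has its vertex at q = 16/4 = 4, where AVC = 37 - 16·4 + 2·4^2 = €5.
With P < min AVC (€4 < €5), every unit sold adds to the loss.
Shutting down limits the loss to fixed cost, €539.

Shut down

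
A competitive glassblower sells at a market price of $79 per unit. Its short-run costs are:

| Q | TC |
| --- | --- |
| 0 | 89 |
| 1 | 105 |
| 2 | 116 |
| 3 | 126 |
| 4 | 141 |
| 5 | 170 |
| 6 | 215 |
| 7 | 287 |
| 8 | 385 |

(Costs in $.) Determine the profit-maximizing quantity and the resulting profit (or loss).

Compute π = P·Q − TC at each output: Q=0: -89; Q=1: -26; Q=2: 42; Q=3: 111; Q=4: 175; Q=5: 225; Q=6: 259; Q=7: 266; Q=8: 247.
Profit is maximized at Q = 7. AVC there is 198/7 = $28.29 ≤ P, so producing beats shutting down (which would give -$89).

Q = 7; profit = $266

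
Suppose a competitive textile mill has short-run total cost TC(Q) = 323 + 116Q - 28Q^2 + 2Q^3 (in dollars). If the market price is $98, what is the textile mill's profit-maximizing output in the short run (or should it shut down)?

Variable cost is VC = 116Q - 28Q^2 + 2Q^3, so AVC = VC/Q = 116 - 28Q + 2Q^2 and MC = dTC/dQ = 116 - 56Q + 6Q^2.
AVC is minimized where dAVC/dQ = -28 + 4Q = 0, at Q = 7; min AVC = 116 - 28·7 + 2·7^2 = $18.
Because $98 ≥ $18, revenue can cover variable cost; the firm operates.
P = MC gives 18 - 56Q + 6Q^2 = 0, with roots 1/3 and 9. Take the larger (rising MC): Q* = 9.
Check: AVC at Q = 9 is $26 ≤ P, so revenue covers variable cost.
Profit = P·Q − TC = 98·9 − 557 = $325.

Produce at Q = 9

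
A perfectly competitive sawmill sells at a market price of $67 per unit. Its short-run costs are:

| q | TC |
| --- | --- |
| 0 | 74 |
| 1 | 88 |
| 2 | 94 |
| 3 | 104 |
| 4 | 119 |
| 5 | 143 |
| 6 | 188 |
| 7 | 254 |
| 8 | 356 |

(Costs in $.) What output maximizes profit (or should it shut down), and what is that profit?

Tabulate TR − TC: q=0: -74; q=1: -21; q=2: 40; q=3: 97; q=4: 149; q=5: 192; q=6: 214; q=7: 215; q=8: 180.
Profit is maximized at q = 7. AVC there is 180/7 = $25.71 ≤ P, so producing beats shutting down (which would give -$74).

q = 7; profit = $215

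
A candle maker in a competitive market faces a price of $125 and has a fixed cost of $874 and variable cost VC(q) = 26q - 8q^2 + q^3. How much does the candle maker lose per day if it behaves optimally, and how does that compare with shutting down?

Profit = -$64 at q = 9

AVC = 26 - 8q + q^2 has its minimum $10 at q = 4; price $125 clears that bar, so the firm operates.
MC = 26 - 16q + 3q^2. Setting P = MC and taking the root on the rising branch gives q* = 9.
TR = 125·9 = 1125. TC = 874 + 315 = 1189. Profit = 1125 − 1189 = -$64.
By producing, the firm covers all variable cost plus $810 of fixed cost; shutting down would lose the full $874.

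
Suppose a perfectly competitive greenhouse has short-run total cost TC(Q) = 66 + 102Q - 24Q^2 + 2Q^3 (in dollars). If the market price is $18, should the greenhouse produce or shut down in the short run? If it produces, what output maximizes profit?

Shut down

From TC, MC = TC'(Q) = 102 - 48Q + 6Q^2 and AVC = VC/Q = 102 - 24Q + 2Q^2.
AVC hits its minimum where MC = AVC, at Q = 6, giving min AVC = 102 - 24·6 + 2·6^2 = $30.
With P < min AVC ($18 < $30), every unit sold adds to the loss.
The firm minimizes its loss by shutting down and losing only its fixed cost of $66.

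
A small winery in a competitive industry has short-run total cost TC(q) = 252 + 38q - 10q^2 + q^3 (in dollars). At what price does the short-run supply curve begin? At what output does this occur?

The firm shuts down when price falls below the minimum of average variable cost. AVC = VC/q = 38 - 10q + q^2.
At the minimum of AVC, MC = AVC. MC = 38 - 20q + 3q^2; setting MC = AVC gives 2q^2 - 10q = 0, so q = 5. min AVC = 13.
The firm shuts down for any P below $13.

$13 per unit, at q = 5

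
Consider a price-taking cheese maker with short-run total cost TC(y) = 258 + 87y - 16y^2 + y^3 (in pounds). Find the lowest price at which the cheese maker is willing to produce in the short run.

The shutdown price is the minimum of AVC. VC = 87y - 16y^2 + y^3, so AVC = 87 - 16y + y^2.
dAVC/dy = -16 + 2y = 0 gives y = 8. min AVC = 87 - 16·8 + 8^2 = 23.
For P < £23 the firm produces nothing.

£23 per unit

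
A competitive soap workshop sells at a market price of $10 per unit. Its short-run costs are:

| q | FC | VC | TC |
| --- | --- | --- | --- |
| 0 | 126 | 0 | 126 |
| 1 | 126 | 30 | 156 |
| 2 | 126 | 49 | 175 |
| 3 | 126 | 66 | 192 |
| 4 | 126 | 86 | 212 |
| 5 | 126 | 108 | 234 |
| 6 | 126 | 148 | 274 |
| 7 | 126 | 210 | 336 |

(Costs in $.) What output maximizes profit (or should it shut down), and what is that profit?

Profit at each row (π = 10q − TC): q=0: -126; q=1: -146; q=2: -155; q=3: -162; q=4: -172; q=5: -184; q=6: -214; q=7: -266.
Profit is highest at q = 0. Equivalently, the lowest AVC in the table is 86/4 ≈ $21.50 at q = 4, and P = $10 falls below it — price never covers variable cost, so the firm shuts down and loses only its fixed cost.

q = 0 (shut down); profit = -$126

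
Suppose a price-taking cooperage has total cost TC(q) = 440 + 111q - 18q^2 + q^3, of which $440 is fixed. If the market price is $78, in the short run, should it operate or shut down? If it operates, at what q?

From TC, MC = TC'(q) = 111 - 36q + 3q^2 and AVC = VC/q = 111 - 18q + q^2.
The AVC parabola has its vertex at q = 18/2 = 9, where AVC = 111 - 18·9 + 9^2 = $30.
Since P = $78 ≥ min AVC = $30, price covers variable cost and the firm should produce.
Solving P = MC: 33 - 36q + 3q^2 = 0 ⇒ q = 1 or 11. On the upward-sloping branch, q* = 11.
Check: AVC at q = 11 is $34 ≤ P, so revenue covers variable cost.
Profit = P·q − TC = 78·11 − 814 = $44.

Produce at q = 11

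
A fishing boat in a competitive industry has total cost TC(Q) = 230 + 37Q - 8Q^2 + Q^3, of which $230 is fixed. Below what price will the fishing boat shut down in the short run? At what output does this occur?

$21 per unit, at Q = 4

The shutdown price is the minimum of AVC. VC = 37Q - 8Q^2 + Q^3, so AVC = 37 - 8Q + Q^2.
At the minimum of AVC, MC = AVC. MC = 37 - 16Q + 3Q^2; setting MC = AVC gives 2Q^2 - 8Q = 0, so Q = 4. min AVC = 21.
The firm shuts down for any P below $21.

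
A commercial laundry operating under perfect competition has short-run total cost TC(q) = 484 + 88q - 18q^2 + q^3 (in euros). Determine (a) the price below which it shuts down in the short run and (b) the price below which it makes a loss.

AVC = 88 - 18q + q^2; minimized at q = 9, giving min AVC = €7. That is the shutdown price.
ATC = 484/q + 88 - 18q + q^2. Setting dATC/dq = −484/q^2 − 18 + 2q = 0 gives q = 11 (since 2·11^3 − 18·11^2 = 484).
min ATC = 484/11 + 88 − 18·11 + 11^2 = €55. That is the break-even price.
For €7 ≤ P < €55 the firm produces at a loss; below €7 it shuts down.

Shutdown price = €7; break-even price = €55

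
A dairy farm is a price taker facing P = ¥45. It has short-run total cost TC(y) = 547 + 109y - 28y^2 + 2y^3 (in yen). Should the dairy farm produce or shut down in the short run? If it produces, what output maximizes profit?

Produce at y = 8

From TC, MC = TC'(y) = 109 - 56y + 6y^2 and AVC = VC/y = 109 - 28y + 2y^2.
AVC is minimized where dAVC/dy = -28 + 4y = 0, at y = 7; min AVC = 109 - 28·7 + 2·7^2 = ¥11.
P = ¥45 exceeds min AVC = ¥11, so the firm stays open.
Set P = MC: 45 = 109 - 56y + 6y^2 → 64 - 56y + 6y^2 = 0. The roots are y = 4/3 and y = 8; the profit-maximizing output is on the rising part of MC, so y* = 8.
Check: AVC at y = 8 is ¥13 ≤ P, so revenue covers variable cost.
Profit = P·y − TC = 45·8 − 651 = -¥291, a loss, but smaller than the ¥547 fixed cost the firm would lose by shutting down.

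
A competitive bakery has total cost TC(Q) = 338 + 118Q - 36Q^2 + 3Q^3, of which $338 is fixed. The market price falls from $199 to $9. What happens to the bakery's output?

AVC = 118 - 36Q + 3Q^2, minimized at Q = 6 where min AVC = $10. MC = 118 - 72Q + 9Q^2.
At P = $199 ≥ min AVC, set P = MC on the rising branch: Q = 9.
At P = $9 < min AVC = $10, price no longer covers variable cost at any output, so the firm shuts down: Q = 0.

Output falls from 9 to 0 (the firm shuts down)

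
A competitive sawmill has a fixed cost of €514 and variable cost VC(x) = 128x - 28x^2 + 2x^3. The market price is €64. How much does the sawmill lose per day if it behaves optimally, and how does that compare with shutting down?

AVC = 128 - 28x + 2x^2; min AVC = €30 at x = 7. Since P = €64 ≥ min AVC, the firm produces.
MC = 128 - 56x + 6x^2. Setting P = MC and taking the root on the rising branch gives x* = 8.
TR = 64·8 = 512. TC = 514 + 256 = 770. Profit = 512 − 770 = -€258.
By producing, the firm covers all variable cost plus €256 of fixed cost; shutting down would lose the full €514.

Profit = -€258 at x = 8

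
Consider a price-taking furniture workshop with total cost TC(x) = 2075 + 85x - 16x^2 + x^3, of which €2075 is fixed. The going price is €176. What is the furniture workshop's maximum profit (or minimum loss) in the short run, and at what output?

AVC = 85 - 16x + x^2; min AVC = €21 at x = 8. Since P = €176 ≥ min AVC, the firm produces.
MC = 85 - 32x + 3x^2. Setting P = MC and taking the root on the rising branch gives x* = 13.
TR = 176·13 = 2288. TC = 2075 + 598 = 2673. Profit = 2288 − 2673 = -€385.
That loss of €385 beats the €2075 the firm would lose by shutting down; producing recovers €1690 of fixed cost.

Profit = -€385 at x = 13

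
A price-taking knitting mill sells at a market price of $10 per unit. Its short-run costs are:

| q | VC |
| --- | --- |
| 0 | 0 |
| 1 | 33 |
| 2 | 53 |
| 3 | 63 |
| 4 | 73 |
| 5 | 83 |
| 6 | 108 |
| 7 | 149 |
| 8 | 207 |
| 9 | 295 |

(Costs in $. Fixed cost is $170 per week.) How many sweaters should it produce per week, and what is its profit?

q = 0 (shut down); profit = -$170

Compute π = P·q − TC at each output: q=0: -170; q=1: -193; q=2: -203; q=3: -203; q=4: -203; q=5: -203; q=6: -218; q=7: -249; q=8: -297; q=9: -375.
Profit is highest at q = 0. Equivalently, the lowest AVC in the table is 83/5 ≈ $16.60 at q = 5, and P = $10 falls below it — price never covers variable cost, so the firm shuts down and loses only its fixed cost.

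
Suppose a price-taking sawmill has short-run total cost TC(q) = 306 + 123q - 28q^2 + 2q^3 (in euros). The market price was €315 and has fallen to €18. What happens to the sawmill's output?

Output falls from 12 to 0 (the firm shuts down)

MC = 123 - 56q + 6q^2; the shutdown threshold is min AVC = €25 (at q = 7).
At P = €315 ≥ min AVC, set P = MC on the rising branch: q = 12.
At P = €18 < min AVC = €25, price no longer covers variable cost at any output, so the firm shuts down: q = 0.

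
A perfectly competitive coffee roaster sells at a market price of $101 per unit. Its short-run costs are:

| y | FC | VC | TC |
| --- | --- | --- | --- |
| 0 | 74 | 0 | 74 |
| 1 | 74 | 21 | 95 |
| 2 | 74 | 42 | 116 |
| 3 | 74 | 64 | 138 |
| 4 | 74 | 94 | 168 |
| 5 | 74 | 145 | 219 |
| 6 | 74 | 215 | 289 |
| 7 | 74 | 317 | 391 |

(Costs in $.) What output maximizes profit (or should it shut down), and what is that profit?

Compute π = P·y − TC at each output: y=0: -74; y=1: 6; y=2: 86; y=3: 165; y=4: 236; y=5: 286; y=6: 317; y=7: 316.
Profit is maximized at y = 6. AVC there is 215/6 = $35.83 ≤ P, so producing beats shutting down (which would give -$74).

y = 6; profit = $317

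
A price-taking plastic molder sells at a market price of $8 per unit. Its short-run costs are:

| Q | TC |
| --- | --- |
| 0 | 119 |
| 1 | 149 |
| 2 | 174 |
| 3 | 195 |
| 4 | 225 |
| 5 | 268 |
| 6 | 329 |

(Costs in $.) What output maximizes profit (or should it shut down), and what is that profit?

Profit at each row (π = 8Q − TC): Q=0: -119; Q=1: -141; Q=2: -158; Q=3: -171; Q=4: -193; Q=5: -228; Q=6: -281.
Profit is highest at Q = 0. Equivalently, the lowest AVC in the table is 76/3 ≈ $25.33 at Q = 3, and P = $8 falls below it — price never covers variable cost, so the firm shuts down and loses only its fixed cost.

Q = 0 (shut down); profit = -$119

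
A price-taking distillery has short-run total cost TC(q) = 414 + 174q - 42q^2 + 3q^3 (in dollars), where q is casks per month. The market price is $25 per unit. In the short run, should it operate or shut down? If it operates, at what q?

Shut down

Variable cost is VC = 174q - 42q^2 + 3q^3, so AVC = VC/q = 174 - 42q + 3q^2 and MC = dTC/dq = 174 - 84q + 9q^2.
AVC is minimized where dAVC/dq = -42 + 6q = 0, at q = 7; min AVC = 174 - 42·7 + 3·7^2 = $27.
Since P = $25 < min AVC = $27, price fails to cover variable cost at any output.
The firm minimizes its loss by shutting down and losing only its fixed cost of $414.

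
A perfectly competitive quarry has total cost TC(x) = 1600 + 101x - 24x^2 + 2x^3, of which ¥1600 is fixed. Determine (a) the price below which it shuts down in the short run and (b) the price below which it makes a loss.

Shutdown price = ¥29; break-even price = ¥221

AVC = 101 - 24x + 2x^2; minimized at x = 6, giving min AVC = ¥29. That is the shutdown price.
ATC = 1600/x + 101 - 24x + 2x^2. Setting dATC/dx = −1600/x^2 − 24 + 4x = 0 gives x = 10 (since 4·10^3 − 24·10^2 = 1600).
min ATC = 1600/10 + 101 − 24·10 + 2·10^2 = ¥221. That is the break-even price.
For ¥29 ≤ P < ¥221 the firm produces at a loss; below ¥29 it shuts down.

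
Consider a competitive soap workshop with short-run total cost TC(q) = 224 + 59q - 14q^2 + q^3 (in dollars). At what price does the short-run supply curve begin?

The firm shuts down when price falls below the minimum of average variable cost. AVC = VC/q = 59 - 14q + q^2.
dAVC/dq = -14 + 2q = 0 gives q = 7. min AVC = 59 - 14·7 + 7^2 = 10.
For P < $10 the firm produces nothing.

$10 per unit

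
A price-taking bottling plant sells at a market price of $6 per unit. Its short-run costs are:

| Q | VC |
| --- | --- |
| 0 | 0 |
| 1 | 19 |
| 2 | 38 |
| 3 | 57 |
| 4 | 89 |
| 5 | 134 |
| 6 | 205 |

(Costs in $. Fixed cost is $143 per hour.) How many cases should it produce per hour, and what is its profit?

Tabulate TR − TC: Q=0: -143; Q=1: -156; Q=2: -169; Q=3: -182; Q=4: -208; Q=5: -247; Q=6: -312.
Profit is highest at Q = 0. Equivalently, the lowest AVC in the table is 19/1 ≈ $19 at Q = 1, and P = $6 falls below it — price never covers variable cost, so the firm shuts down and loses only its fixed cost.

Q = 0 (shut down); profit = -$143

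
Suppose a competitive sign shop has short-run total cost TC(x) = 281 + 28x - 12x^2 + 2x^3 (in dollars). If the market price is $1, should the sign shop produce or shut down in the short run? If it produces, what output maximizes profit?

From TC, MC = TC'(x) = 28 - 24x + 6x^2 and AVC = VC/x = 28 - 12x + 2x^2.
AVC is minimized where dAVC/dx = -12 + 4x = 0, at x = 3; min AVC = 28 - 12·3 + 2·3^2 = $10.
P = $1 lies below min AVC = $10; no output level covers variable cost.
The firm minimizes its loss by shutting down and losing only its fixed cost of $281.

Shut down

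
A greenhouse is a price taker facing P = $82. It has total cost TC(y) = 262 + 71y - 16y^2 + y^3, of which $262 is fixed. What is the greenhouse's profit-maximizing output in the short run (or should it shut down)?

Strip out fixed cost: VC = 71y - 16y^2 + y^3. Then AVC = 71 - 16y + y^2 and MC = 71 - 32y + 3y^2.
AVC is minimized where dAVC/dy = -16 + 2y = 0, at y = 8; min AVC = 71 - 16·8 + 8^2 = $7.
Since P = $82 ≥ min AVC = $7, price covers variable cost and the firm should produce.
Set P = MC: 82 = 71 - 32y + 3y^2 → -11 - 32y + 3y^2 = 0. The roots are y = -1/3 and y = 11; the profit-maximizing output is on the rising part of MC, so y* = 11.
Check: AVC at y = 11 is $16 ≤ P, so revenue covers variable cost.
Profit = P·y − TC = 82·11 − 438 = $464.

Produce at y = 11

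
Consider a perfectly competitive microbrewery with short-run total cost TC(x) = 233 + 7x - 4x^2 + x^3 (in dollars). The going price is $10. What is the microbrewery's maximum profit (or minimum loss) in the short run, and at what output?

AVC = 7 - 4x + x^2 has its minimum $3 at x = 2; price $10 clears that bar, so the firm operates.
With MC = 7 - 8x + 3x^2, P = MC on the upward-sloping part at x* = 3.
TR = 10·3 = 30. TC = 233 + 12 = 245. Profit = 30 − 245 = -$215.
Shutting down would mean losing the fixed cost of $233, so operating at a loss of $215 is better by $18.

Profit = -$215 at x = 3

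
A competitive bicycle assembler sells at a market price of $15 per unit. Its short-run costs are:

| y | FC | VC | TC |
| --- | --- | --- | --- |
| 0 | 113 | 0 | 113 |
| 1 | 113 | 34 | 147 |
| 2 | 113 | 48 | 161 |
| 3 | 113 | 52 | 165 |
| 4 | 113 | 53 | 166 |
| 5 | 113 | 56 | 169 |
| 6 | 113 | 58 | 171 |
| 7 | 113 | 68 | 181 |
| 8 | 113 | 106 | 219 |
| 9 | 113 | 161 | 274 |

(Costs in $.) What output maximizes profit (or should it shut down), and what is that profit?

y = 7; profit = -$76

Tabulate TR − TC: y=0: -113; y=1: -132; y=2: -131; y=3: -120; y=4: -106; y=5: -94; y=6: -81; y=7: -76; y=8: -99; y=9: -139.
Profit is maximized at y = 7. AVC there is 68/7 = $9.71 ≤ P, so producing beats shutting down (which would give -$113).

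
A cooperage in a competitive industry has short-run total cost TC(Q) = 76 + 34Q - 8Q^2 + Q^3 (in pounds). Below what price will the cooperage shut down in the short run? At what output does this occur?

£18 per unit, at Q = 4

The shutdown price is the minimum of AVC. VC = 34Q - 8Q^2 + Q^3, so AVC = 34 - 8Q + Q^2.
dAVC/dQ = -8 + 2Q = 0 gives Q = 4. min AVC = 34 - 8·4 + 4^2 = 18.
For P < £18 the firm produces nothing.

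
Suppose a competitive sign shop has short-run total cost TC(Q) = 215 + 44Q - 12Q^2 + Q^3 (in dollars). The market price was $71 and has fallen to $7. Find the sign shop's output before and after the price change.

AVC = 44 - 12Q + Q^2, minimized at Q = 6 where min AVC = $8. MC = 44 - 24Q + 3Q^2.
At P = $71 ≥ min AVC, set P = MC on the rising branch: Q = 9.
At P = $7 < min AVC = $8, price no longer covers variable cost at any output, so the firm shuts down: Q = 0.

Output falls from 9 to 0 (the firm shuts down)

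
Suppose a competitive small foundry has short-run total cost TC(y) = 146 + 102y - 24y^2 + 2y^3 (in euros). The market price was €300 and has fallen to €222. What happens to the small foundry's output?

Output falls from 11 to 10

MC = 102 - 48y + 6y^2; the shutdown threshold is min AVC = €30 (at y = 6).
With P = €300 above the shutdown price, P = MC gives y = 11.
At P = €222 ≥ min AVC, set P = MC: y = 10. The firm stays open but cuts output.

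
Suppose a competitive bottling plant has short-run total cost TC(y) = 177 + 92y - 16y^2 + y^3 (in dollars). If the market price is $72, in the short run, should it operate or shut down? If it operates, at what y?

Produce at y = 10

From TC, MC = TC'(y) = 92 - 32y + 3y^2 and AVC = VC/y = 92 - 16y + y^2.
AVC hits its minimum where MC = AVC, at y = 8, giving min AVC = 92 - 16·8 + 8^2 = $28.
P = $72 exceeds min AVC = $28, so the firm stays open.
Solving P = MC: 20 - 32y + 3y^2 = 0 ⇒ y = 2/3 or 10. On the upward-sloping branch, y* = 10.
Check: AVC at y = 10 is $32 ≤ P, so revenue covers variable cost.
Profit = P·y − TC = 72·10 − 497 = $223.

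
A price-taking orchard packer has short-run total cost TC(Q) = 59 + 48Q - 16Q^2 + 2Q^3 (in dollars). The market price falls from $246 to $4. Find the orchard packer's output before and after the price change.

Output falls from 9 to 0 (the firm shuts down)

AVC = 48 - 16Q + 2Q^2, minimized at Q = 4 where min AVC = $16. MC = 48 - 32Q + 6Q^2.
At P = $246 ≥ min AVC, set P = MC on the rising branch: Q = 9.
At P = $4 < min AVC = $16, price no longer covers variable cost at any output, so the firm shuts down: Q = 0.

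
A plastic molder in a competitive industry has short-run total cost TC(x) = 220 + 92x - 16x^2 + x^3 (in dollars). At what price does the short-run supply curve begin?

$28 per unit

Short-run supply begins at min AVC. From VC = 92x - 16x^2 + x^3, AVC = 92 - 16x + x^2.
dAVC/dx = -16 + 2x = 0 gives x = 8. min AVC = 92 - 16·8 + 8^2 = 28.
The firm shuts down for any P below $28.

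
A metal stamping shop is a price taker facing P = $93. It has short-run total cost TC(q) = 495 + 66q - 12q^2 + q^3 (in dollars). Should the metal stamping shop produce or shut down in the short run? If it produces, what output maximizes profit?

Produce at q = 9

Strip out fixed cost: VC = 66q - 12q^2 + q^3. Then AVC = 66 - 12q + q^2 and MC = 66 - 24q + 3q^2.
AVC is minimized where dAVC/dq = -12 + 2q = 0, at q = 6; min AVC = 66 - 12·6 + 6^2 = $30.
Since P = $93 ≥ min AVC = $30, price covers variable cost and the firm should produce.
Solving P = MC: -27 - 24q + 3q^2 = 0 ⇒ q = -1 or 9. On the upward-sloping branch, q* = 9.
Check: AVC at q = 9 is $39 ≤ P, so revenue covers variable cost.
Profit = P·q − TC = 93·9 − 846 = -$9, a loss, but smaller than the $495 fixed cost the firm would lose by shutting down.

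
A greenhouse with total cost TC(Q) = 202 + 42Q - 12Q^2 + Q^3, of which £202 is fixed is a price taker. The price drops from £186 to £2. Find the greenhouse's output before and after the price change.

AVC = 42 - 12Q + Q^2, minimized at Q = 6 where min AVC = £6. MC = 42 - 24Q + 3Q^2.
At P = £186 ≥ min AVC, set P = MC on the rising branch: Q = 12.
At P = £2 < min AVC = £6, price no longer covers variable cost at any output, so the firm shuts down: Q = 0.

Output falls from 12 to 0 (the firm shuts down)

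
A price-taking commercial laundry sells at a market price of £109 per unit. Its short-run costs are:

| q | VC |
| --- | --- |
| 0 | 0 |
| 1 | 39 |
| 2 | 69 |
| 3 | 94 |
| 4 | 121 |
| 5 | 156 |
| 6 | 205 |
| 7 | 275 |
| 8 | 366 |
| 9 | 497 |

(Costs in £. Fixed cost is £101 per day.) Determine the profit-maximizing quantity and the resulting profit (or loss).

Profit at each row (π = 109q − TC): q=0: -101; q=1: -31; q=2: 48; q=3: 132; q=4: 214; q=5: 288; q=6: 348; q=7: 387; q=8: 405; q=9: 383.
Profit is maximized at q = 8. AVC there is 366/8 = £45.75 ≤ P, so producing beats shutting down (which would give -£101).

q = 8; profit = £405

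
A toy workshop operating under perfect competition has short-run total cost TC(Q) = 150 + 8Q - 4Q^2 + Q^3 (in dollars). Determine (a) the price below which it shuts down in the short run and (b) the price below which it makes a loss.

Shutdown price = min AVC. AVC = 8 - 4Q + Q^2, with vertex at Q = 2 and minimum $4.
ATC = 150/Q + 8 - 4Q + Q^2. Setting dATC/dQ = −150/Q^2 − 4 + 2Q = 0 gives Q = 5 (since 2·5^3 − 4·5^2 = 150).
min ATC = 150/5 + 8 − 4·5 + 5^2 = $43. That is the break-even price.
Between these two prices the firm operates at a loss; above $43 it earns a profit.

Shutdown price = $4; break-even price = $43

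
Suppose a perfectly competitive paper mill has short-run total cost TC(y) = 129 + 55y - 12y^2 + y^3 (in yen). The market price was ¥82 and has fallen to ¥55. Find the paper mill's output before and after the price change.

Output falls from 9 to 8

MC = 55 - 24y + 3y^2; the shutdown threshold is min AVC = ¥19 (at y = 6).
With P = ¥82 above the shutdown price, P = MC gives y = 9.
At P = ¥55 ≥ min AVC, set P = MC: y = 8. The firm stays open but cuts output.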